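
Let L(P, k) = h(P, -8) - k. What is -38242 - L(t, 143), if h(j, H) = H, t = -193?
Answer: -38091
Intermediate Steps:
L(P, k) = -8 - k
-38242 - L(t, 143) = -38242 - (-8 - 1*143) = -38242 - (-8 - 143) = -38242 - 1*(-151) = -38242 + 151 = -38091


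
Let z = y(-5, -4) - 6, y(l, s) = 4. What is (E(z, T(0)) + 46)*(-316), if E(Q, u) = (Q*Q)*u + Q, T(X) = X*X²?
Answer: -13904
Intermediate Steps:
T(X) = X³
z = -2 (z = 4 - 6 = -2)
E(Q, u) = Q + u*Q² (E(Q, u) = Q²*u + Q = u*Q² + Q = Q + u*Q²)
(E(z, T(0)) + 46)*(-316) = (-2*(1 - 2*0³) + 46)*(-316) = (-2*(1 - 2*0) + 46)*(-316) = (-2*(1 + 0) + 46)*(-316) = (-2*1 + 46)*(-316) = (-2 + 46)*(-316) = 44*(-316) = -13904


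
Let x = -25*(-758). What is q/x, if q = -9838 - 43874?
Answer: -26856/9475 ≈ -2.8344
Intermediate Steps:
q = -53712
x = 18950
q/x = -53712/18950 = -53712*1/18950 = -26856/9475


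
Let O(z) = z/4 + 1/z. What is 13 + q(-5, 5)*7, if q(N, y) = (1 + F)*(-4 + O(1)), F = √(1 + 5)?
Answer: -25/4 - 77*√6/4 ≈ -53.403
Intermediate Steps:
F = √6 ≈ 2.4495
O(z) = 1/z + z/4 (O(z) = z*(¼) + 1/z = z/4 + 1/z = 1/z + z/4)
q(N, y) = -11/4 - 11*√6/4 (q(N, y) = (1 + √6)*(-4 + (1/1 + (¼)*1)) = (1 + √6)*(-4 + (1 + ¼)) = (1 + √6)*(-4 + 5/4) = (1 + √6)*(-11/4) = -11/4 - 11*√6/4)
13 + q(-5, 5)*7 = 13 + (-11/4 - 11*√6/4)*7 = 13 + (-77/4 - 77*√6/4) = -25/4 - 77*√6/4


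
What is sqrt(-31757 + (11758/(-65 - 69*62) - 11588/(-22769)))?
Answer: 3*I*sqrt(34505998246516435331)/98885767 ≈ 178.21*I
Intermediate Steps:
sqrt(-31757 + (11758/(-65 - 69*62) - 11588/(-22769))) = sqrt(-31757 + (11758/(-65 - 4278) - 11588*(-1/22769))) = sqrt(-31757 + (11758/(-4343) + 11588/22769)) = sqrt(-31757 + (11758*(-1/4343) + 11588/22769)) = sqrt(-31757 + (-11758/4343 + 11588/22769)) = sqrt(-31757 - 217391218/98885767) = sqrt(-3140532693837/98885767) = 3*I*sqrt(34505998246516435331)/98885767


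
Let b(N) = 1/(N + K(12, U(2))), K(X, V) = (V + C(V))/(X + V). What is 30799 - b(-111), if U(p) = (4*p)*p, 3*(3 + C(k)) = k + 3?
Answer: 142691809/4633 ≈ 30799.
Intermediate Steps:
C(k) = -2 + k/3 (C(k) = -3 + (k + 3)/3 = -3 + (3 + k)/3 = -3 + (1 + k/3) = -2 + k/3)
U(p) = 4*p**2
K(X, V) = (-2 + 4*V/3)/(V + X) (K(X, V) = (V + (-2 + V/3))/(X + V) = (-2 + 4*V/3)/(V + X))
b(N) = 1/(29/42 + N) (b(N) = 1/(N + (-2 + 4*(4*2**2)/3)/(4*2**2 + 12)) = 1/(N + (-2 + 4*(4*4)/3)/(4*4 + 12)) = 1/(N + (-2 + (4/3)*16)/(16 + 12)) = 1/(N + (-2 + 64/3)/28) = 1/(N + (1/28)*(58/3)) = 1/(N + 29/42) = 1/(29/42 + N))
30799 - b(-111) = 30799 - 42/(29 + 42*(-111)) = 30799 - 42/(29 - 4662) = 30799 - 42/(-4633) = 30799 - 42*(-1)/4633 = 30799 - 1*(-42/4633) = 30799 + 42/4633 = 142691809/4633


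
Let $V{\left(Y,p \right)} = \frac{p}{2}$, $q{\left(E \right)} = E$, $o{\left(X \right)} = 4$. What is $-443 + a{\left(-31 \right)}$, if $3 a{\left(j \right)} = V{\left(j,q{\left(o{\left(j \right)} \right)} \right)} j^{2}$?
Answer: $\frac{593}{3} \approx 197.67$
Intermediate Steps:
$V{\left(Y,p \right)} = \frac{p}{2}$ ($V{\left(Y,p \right)} = p \frac{1}{2} = \frac{p}{2}$)
$a{\left(j \right)} = \frac{2 j^{2}}{3}$ ($a{\left(j \right)} = \frac{\frac{1}{2} \cdot 4 j^{2}}{3} = \frac{2 j^{2}}{3}$)
$-443 + a{\left(-31 \right)} = -443 + \frac{2 \left(-31\right)^{2}}{3} = -443 + \frac{2}{3} \cdot 961 = -443 + \frac{1922}{3} = \frac{593}{3}$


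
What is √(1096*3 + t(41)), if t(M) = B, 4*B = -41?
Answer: √13111/2 ≈ 57.252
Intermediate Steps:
B = -41/4 (B = (¼)*(-41) = -41/4 ≈ -10.250)
t(M) = -41/4
√(1096*3 + t(41)) = √(1096*3 - 41/4) = √(3288 - 41/4) = √(13111/4) = √13111/2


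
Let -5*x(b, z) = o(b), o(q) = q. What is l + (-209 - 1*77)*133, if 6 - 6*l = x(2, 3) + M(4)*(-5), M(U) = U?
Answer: -190168/5 ≈ -38034.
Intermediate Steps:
x(b, z) = -b/5
l = 22/5 (l = 1 - (-1/5*2 + 4*(-5))/6 = 1 - (-2/5 - 20)/6 = 1 - 1/6*(-102/5) = 1 + 17/5 = 22/5 ≈ 4.4000)
l + (-209 - 1*77)*133 = 22/5 + (-209 - 1*77)*133 = 22/5 + (-209 - 77)*133 = 22/5 - 286*133 = 22/5 - 38038 = -190168/5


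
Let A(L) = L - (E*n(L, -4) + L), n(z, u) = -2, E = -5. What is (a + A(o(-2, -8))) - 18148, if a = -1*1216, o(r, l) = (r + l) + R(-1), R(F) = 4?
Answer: -19374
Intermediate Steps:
o(r, l) = 4 + l + r (o(r, l) = (r + l) + 4 = (l + r) + 4 = 4 + l + r)
A(L) = -10 (A(L) = L - (-5*(-2) + L) = L - (10 + L) = L + (-10 - L) = -10)
a = -1216
(a + A(o(-2, -8))) - 18148 = (-1216 - 10) - 18148 = -1226 - 18148 = -19374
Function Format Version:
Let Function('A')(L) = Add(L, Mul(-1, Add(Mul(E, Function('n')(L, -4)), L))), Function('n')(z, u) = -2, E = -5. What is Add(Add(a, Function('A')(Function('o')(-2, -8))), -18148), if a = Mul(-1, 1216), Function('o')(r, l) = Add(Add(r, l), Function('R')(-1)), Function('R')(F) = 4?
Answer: -19374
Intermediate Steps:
Function('o')(r, l) = Add(4, l, r) (Function('o')(r, l) = Add(Add(r, l), 4) = Add(Add(l, r), 4) = Add(4, l, r))
Function('A')(L) = -10 (Function('A')(L) = Add(L, Mul(-1, Add(Mul(-5, -2), L))) = Add(L, Mul(-1, Add(10, L))) = Add(L, Add(-10, Mul(-1, L))) = -10)
a = -1216
Add(Add(a, Function('A')(Function('o')(-2, -8))), -18148) = Add(Add(-1216, -10), -18148) = Add(-1226, -18148) = -19374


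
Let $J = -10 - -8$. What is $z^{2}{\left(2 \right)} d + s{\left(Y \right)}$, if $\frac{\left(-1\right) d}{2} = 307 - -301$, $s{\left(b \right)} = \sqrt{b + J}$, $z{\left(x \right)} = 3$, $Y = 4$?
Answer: $-10944 + \sqrt{2} \approx -10943.0$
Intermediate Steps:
$J = -2$ ($J = -10 + 8 = -2$)
$s{\left(b \right)} = \sqrt{-2 + b}$ ($s{\left(b \right)} = \sqrt{b - 2} = \sqrt{-2 + b}$)
$d = -1216$ ($d = - 2 \left(307 - -301\right) = - 2 \left(307 + 301\right) = \left(-2\right) 608 = -1216$)
$z^{2}{\left(2 \right)} d + s{\left(Y \right)} = 3^{2} \left(-1216\right) + \sqrt{-2 + 4} = 9 \left(-1216\right) + \sqrt{2} = -10944 + \sqrt{2}$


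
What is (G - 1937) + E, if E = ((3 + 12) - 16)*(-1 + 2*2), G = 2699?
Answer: 759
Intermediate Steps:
E = -3 (E = (15 - 16)*(-1 + 4) = -1*3 = -3)
(G - 1937) + E = (2699 - 1937) - 3 = 762 - 3 = 759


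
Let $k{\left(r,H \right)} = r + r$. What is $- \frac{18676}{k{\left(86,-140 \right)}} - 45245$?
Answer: $- \frac{1950204}{43} \approx -45354.0$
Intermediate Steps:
$k{\left(r,H \right)} = 2 r$
$- \frac{18676}{k{\left(86,-140 \right)}} - 45245 = - \frac{18676}{2 \cdot 86} - 45245 = - \frac{18676}{172} - 45245 = \left(-18676\right) \frac{1}{172} - 45245 = - \frac{4669}{43} - 45245 = - \frac{1950204}{43}$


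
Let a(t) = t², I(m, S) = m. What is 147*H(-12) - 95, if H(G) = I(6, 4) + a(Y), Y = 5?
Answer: 4462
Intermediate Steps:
H(G) = 31 (H(G) = 6 + 5² = 6 + 25 = 31)
147*H(-12) - 95 = 147*31 - 95 = 4557 - 95 = 4462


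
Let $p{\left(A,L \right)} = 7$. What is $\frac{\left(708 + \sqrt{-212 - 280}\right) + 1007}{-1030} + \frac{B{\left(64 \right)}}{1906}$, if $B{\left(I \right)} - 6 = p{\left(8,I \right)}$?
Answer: $- \frac{162770}{98159} - \frac{i \sqrt{123}}{515} \approx -1.6582 - 0.021535 i$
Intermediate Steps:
$B{\left(I \right)} = 13$ ($B{\left(I \right)} = 6 + 7 = 13$)
$\frac{\left(708 + \sqrt{-212 - 280}\right) + 1007}{-1030} + \frac{B{\left(64 \right)}}{1906} = \frac{\left(708 + \sqrt{-212 - 280}\right) + 1007}{-1030} + \frac{13}{1906} = \left(\left(708 + \sqrt{-492}\right) + 1007\right) \left(- \frac{1}{1030}\right) + 13 \cdot \frac{1}{1906} = \left(\left(708 + 2 i \sqrt{123}\right) + 1007\right) \left(- \frac{1}{1030}\right) + \frac{13}{1906} = \left(1715 + 2 i \sqrt{123}\right) \left(- \frac{1}{1030}\right) + \frac{13}{1906} = \left(- \frac{343}{206} - \frac{i \sqrt{123}}{515}\right) + \frac{13}{1906} = - \frac{162770}{98159} - \frac{i \sqrt{123}}{515}$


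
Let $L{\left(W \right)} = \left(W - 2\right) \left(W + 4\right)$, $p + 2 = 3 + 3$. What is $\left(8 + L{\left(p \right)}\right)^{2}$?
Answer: $576$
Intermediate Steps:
$p = 4$ ($p = -2 + \left(3 + 3\right) = -2 + 6 = 4$)
$L{\left(W \right)} = \left(-2 + W\right) \left(4 + W\right)$
$\left(8 + L{\left(p \right)}\right)^{2} = \left(8 + \left(-8 + 4^{2} + 2 \cdot 4\right)\right)^{2} = \left(8 + \left(-8 + 16 + 8\right)\right)^{2} = \left(8 + 16\right)^{2} = 24^{2} = 576$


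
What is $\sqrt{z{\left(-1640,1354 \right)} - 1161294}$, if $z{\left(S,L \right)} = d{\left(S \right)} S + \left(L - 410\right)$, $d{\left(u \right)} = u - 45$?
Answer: $5 \sqrt{64122} \approx 1266.1$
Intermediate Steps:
$d{\left(u \right)} = -45 + u$
$z{\left(S,L \right)} = -410 + L + S \left(-45 + S\right)$ ($z{\left(S,L \right)} = \left(-45 + S\right) S + \left(L - 410\right) = S \left(-45 + S\right) + \left(L - 410\right) = S \left(-45 + S\right) + \left(-410 + L\right) = -410 + L + S \left(-45 + S\right)$)
$\sqrt{z{\left(-1640,1354 \right)} - 1161294} = \sqrt{\left(-410 + 1354 - 1640 \left(-45 - 1640\right)\right) - 1161294} = \sqrt{\left(-410 + 1354 - -2763400\right) - 1161294} = \sqrt{\left(-410 + 1354 + 2763400\right) - 1161294} = \sqrt{2764344 - 1161294} = \sqrt{1603050} = 5 \sqrt{64122}$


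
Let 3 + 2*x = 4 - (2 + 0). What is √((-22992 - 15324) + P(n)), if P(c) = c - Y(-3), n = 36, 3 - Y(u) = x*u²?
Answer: 5*I*√6126/2 ≈ 195.67*I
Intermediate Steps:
x = -½ (x = -3/2 + (4 - (2 + 0))/2 = -3/2 + (4 - 1*2)/2 = -3/2 + (4 - 2)/2 = -3/2 + (½)*2 = -3/2 + 1 = -½ ≈ -0.50000)
Y(u) = 3 + u²/2 (Y(u) = 3 - (-1)*u²/2 = 3 + u²/2)
P(c) = -15/2 + c (P(c) = c - (3 + (½)*(-3)²) = c - (3 + (½)*9) = c - (3 + 9/2) = c - 1*15/2 = c - 15/2 = -15/2 + c)
√((-22992 - 15324) + P(n)) = √((-22992 - 15324) + (-15/2 + 36)) = √(-38316 + 57/2) = √(-76575/2) = 5*I*√6126/2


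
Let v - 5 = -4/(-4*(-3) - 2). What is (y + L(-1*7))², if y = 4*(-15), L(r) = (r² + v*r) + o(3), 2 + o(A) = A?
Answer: 44521/25 ≈ 1780.8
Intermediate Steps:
o(A) = -2 + A
v = 23/5 (v = 5 - 4/(-4*(-3) - 2) = 5 - 4/(12 - 2) = 5 - 4/10 = 5 - 4*⅒ = 5 - ⅖ = 23/5 ≈ 4.6000)
L(r) = 1 + r² + 23*r/5 (L(r) = (r² + 23*r/5) + (-2 + 3) = (r² + 23*r/5) + 1 = 1 + r² + 23*r/5)
y = -60
(y + L(-1*7))² = (-60 + (1 + (-1*7)² + 23*(-1*7)/5))² = (-60 + (1 + (-7)² + (23/5)*(-7)))² = (-60 + (1 + 49 - 161/5))² = (-60 + 89/5)² = (-211/5)² = 44521/25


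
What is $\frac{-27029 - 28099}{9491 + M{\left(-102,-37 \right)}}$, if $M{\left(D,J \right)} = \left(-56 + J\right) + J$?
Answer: $- \frac{55128}{9361} \approx -5.8891$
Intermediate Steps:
$M{\left(D,J \right)} = -56 + 2 J$
$\frac{-27029 - 28099}{9491 + M{\left(-102,-37 \right)}} = \frac{-27029 - 28099}{9491 + \left(-56 + 2 \left(-37\right)\right)} = - \frac{55128}{9491 - 130} = - \frac{55128}{9361}$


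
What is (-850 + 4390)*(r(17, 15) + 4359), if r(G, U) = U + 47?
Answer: 15650340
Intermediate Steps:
r(G, U) = 47 + U
(-850 + 4390)*(r(17, 15) + 4359) = (-850 + 4390)*((47 + 15) + 4359) = 3540*(62 + 4359) = 3540*4421 = 15650340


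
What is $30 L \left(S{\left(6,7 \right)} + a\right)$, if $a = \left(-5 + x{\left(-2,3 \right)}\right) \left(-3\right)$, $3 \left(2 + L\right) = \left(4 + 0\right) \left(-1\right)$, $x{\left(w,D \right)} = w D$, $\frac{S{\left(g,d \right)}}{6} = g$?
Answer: $-6900$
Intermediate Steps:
$S{\left(g,d \right)} = 6 g$
$x{\left(w,D \right)} = D w$
$L = - \frac{10}{3}$ ($L = -2 + \frac{\left(4 + 0\right) \left(-1\right)}{3} = -2 + \frac{4 \left(-1\right)}{3} = -2 + \frac{1}{3} \left(-4\right) = -2 - \frac{4}{3} = - \frac{10}{3} \approx -3.3333$)
$a = 33$ ($a = \left(-5 + 3 \left(-2\right)\right) \left(-3\right) = \left(-5 - 6\right) \left(-3\right) = \left(-11\right) \left(-3\right) = 33$)
$30 L \left(S{\left(6,7 \right)} + a\right) = 30 \left(- \frac{10}{3}\right) \left(6 \cdot 6 + 33\right) = - 100 \left(36 + 33\right) = \left(-100\right) 69 = -6900$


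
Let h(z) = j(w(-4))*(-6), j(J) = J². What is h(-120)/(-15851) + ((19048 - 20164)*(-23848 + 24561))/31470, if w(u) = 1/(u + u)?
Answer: -67268077641/2660431840 ≈ -25.285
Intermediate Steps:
w(u) = 1/(2*u)
h(z) = -3/32 (h(z) = ((½)/(-4))²*(-6) = ((½)*(-¼))²*(-6) = (-⅛)²*(-6) = (1/64)*(-6) = -3/32)
h(-120)/(-15851) + ((19048 - 20164)*(-23848 + 24561))/31470 = -3/32/(-15851) + ((19048 - 20164)*(-23848 + 24561))/31470 = -3/32*(-1/15851) - 1116*713*(1/31470) = 3/507232 - 795708*1/31470 = 3/507232 - 132618/5245 = -67268077641/2660431840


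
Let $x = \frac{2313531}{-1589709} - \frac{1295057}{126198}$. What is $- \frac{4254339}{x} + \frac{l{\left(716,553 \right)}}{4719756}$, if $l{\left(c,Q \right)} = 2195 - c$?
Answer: $\frac{40689893315146053291883}{112069259590230844} \approx 3.6308 \cdot 10^{5}$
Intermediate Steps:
$x = - \frac{71234144047}{6079336254}$ ($x = 2313531 \left(- \frac{1}{1589709}\right) - \frac{1295057}{126198} = - \frac{70107}{48173} - \frac{1295057}{126198} = - \frac{71234144047}{6079336254} \approx -11.717$)
$- \frac{4254339}{x} + \frac{l{\left(716,553 \right)}}{4719756} = - \frac{4254339}{- \frac{71234144047}{6079336254}} + \frac{2195 - 716}{4719756} = \left(-4254339\right) \left(- \frac{6079336254}{71234144047}\right) + \left(2195 - 716\right) \frac{1}{4719756} = \frac{25863557319506106}{71234144047} + 1479 \cdot \frac{1}{4719756} = \frac{25863557319506106}{71234144047} + \frac{493}{1573252} = \frac{40689893315146053291883}{112069259590230844}$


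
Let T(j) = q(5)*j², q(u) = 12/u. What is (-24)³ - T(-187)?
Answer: -488748/5 ≈ -97750.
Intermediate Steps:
T(j) = 12*j²/5 (T(j) = (12/5)*j² = (12*(⅕))*j² = 12*j²/5)
(-24)³ - T(-187) = (-24)³ - 12*(-187)²/5 = -13824 - 12*34969/5 = -13824 - 1*419628/5 = -13824 - 419628/5 = -488748/5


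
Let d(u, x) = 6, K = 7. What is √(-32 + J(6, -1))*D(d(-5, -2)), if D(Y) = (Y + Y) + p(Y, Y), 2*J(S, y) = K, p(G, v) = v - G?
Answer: 6*I*√114 ≈ 64.063*I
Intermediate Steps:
J(S, y) = 7/2 (J(S, y) = (½)*7 = 7/2)
D(Y) = 2*Y (D(Y) = (Y + Y) + (Y - Y) = 2*Y + 0 = 2*Y)
√(-32 + J(6, -1))*D(d(-5, -2)) = √(-32 + 7/2)*(2*6) = √(-57/2)*12 = (I*√114/2)*12 = 6*I*√114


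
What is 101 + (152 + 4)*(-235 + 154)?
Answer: -12535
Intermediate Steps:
101 + (152 + 4)*(-235 + 154) = 101 + 156*(-81) = 101 - 12636 = -12535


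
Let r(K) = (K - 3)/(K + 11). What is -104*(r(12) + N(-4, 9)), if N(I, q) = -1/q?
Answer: -6032/207 ≈ -29.140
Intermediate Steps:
r(K) = (-3 + K)/(11 + K)
-104*(r(12) + N(-4, 9)) = -104*((-3 + 12)/(11 + 12) - 1/9) = -104*(9/23 - 1*1/9) = -104*((1/23)*9 - 1/9) = -104*(9/23 - 1/9) = -104*58/207 = -6032/207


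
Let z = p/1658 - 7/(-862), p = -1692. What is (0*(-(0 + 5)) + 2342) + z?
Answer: 1672865067/714598 ≈ 2341.0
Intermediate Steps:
z = -723449/714598 (z = -1692/1658 - 7/(-862) = -1692*1/1658 - 7*(-1/862) = -846/829 + 7/862 = -723449/714598 ≈ -1.0124)
(0*(-(0 + 5)) + 2342) + z = (0*(-(0 + 5)) + 2342) - 723449/714598 = (0*(-1*5) + 2342) - 723449/714598 = (0*(-5) + 2342) - 723449/714598 = (0 + 2342) - 723449/714598 = 2342 - 723449/714598 = 1672865067/714598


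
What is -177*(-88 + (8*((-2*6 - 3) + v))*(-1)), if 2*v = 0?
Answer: -5664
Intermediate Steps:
v = 0 (v = (1/2)*0 = 0)
-177*(-88 + (8*((-2*6 - 3) + v))*(-1)) = -177*(-88 + (8*((-2*6 - 3) + 0))*(-1)) = -177*(-88 + (8*((-12 - 3) + 0))*(-1)) = -177*(-88 + (8*(-15 + 0))*(-1)) = -177*(-88 + (8*(-15))*(-1)) = -177*(-88 - 120*(-1)) = -177*(-88 + 120) = -177*32 = -5664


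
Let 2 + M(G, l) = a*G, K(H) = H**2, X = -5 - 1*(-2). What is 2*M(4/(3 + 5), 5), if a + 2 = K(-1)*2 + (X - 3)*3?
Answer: -22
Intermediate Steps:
X = -3 (X = -5 + 2 = -3)
a = -18 (a = -2 + ((-1)**2*2 + (-3 - 3)*3) = -2 + (1*2 - 6*3) = -2 + (2 - 18) = -2 - 16 = -18)
M(G, l) = -2 - 18*G
2*M(4/(3 + 5), 5) = 2*(-2 - 72/(3 + 5)) = 2*(-2 - 72/8) = 2*(-2 - 18*1/2) = 2*(-2 - 9) = 2*(-11) = -22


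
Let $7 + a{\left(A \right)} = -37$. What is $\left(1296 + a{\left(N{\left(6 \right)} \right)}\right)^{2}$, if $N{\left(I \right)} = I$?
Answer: $1567504$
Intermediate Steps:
$a{\left(A \right)} = -44$ ($a{\left(A \right)} = -7 - 37 = -44$)
$\left(1296 + a{\left(N{\left(6 \right)} \right)}\right)^{2} = \left(1296 - 44\right)^{2} = 1252^{2} = 1567504$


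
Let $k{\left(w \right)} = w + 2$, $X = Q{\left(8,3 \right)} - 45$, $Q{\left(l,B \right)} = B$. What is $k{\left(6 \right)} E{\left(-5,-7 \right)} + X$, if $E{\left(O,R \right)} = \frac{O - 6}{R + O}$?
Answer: $- \frac{104}{3} \approx -34.667$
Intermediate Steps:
$E{\left(O,R \right)} = \frac{-6 + O}{O + R}$
$X = -42$ ($X = 3 - 45 = -42$)
$k{\left(w \right)} = 2 + w$
$k{\left(6 \right)} E{\left(-5,-7 \right)} + X = \left(2 + 6\right) \frac{-6 - 5}{-5 - 7} - 42 = 8 \frac{1}{-12} \left(-11\right) - 42 = 8 \left(\left(- \frac{1}{12}\right) \left(-11\right)\right) - 42 = 8 \cdot \frac{11}{12} - 42 = \frac{22}{3} - 42 = - \frac{104}{3}$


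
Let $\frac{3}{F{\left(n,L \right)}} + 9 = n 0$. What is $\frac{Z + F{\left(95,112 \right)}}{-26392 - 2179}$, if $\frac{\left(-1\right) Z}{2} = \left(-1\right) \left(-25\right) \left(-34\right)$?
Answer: $- \frac{5099}{85713} \approx -0.059489$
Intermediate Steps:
$F{\left(n,L \right)} = - \frac{1}{3}$ ($F{\left(n,L \right)} = \frac{3}{-9 + n 0} = \frac{3}{-9 + 0} = \frac{3}{-9} = 3 \left(- \frac{1}{9}\right) = - \frac{1}{3}$)
$Z = 1700$ ($Z = - 2 \left(-1\right) \left(-25\right) \left(-34\right) = - 2 \cdot 25 \left(-34\right) = \left(-2\right) \left(-850\right) = 1700$)
$\frac{Z + F{\left(95,112 \right)}}{-26392 - 2179} = \frac{1700 - \frac{1}{3}}{-26392 - 2179} = \frac{5099}{3 \left(-28571\right)} = \frac{5099}{3} \left(- \frac{1}{28571}\right) = - \frac{5099}{85713}$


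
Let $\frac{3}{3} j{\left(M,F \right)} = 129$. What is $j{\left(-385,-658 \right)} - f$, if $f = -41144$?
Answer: $41273$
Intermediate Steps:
$j{\left(M,F \right)} = 129$
$j{\left(-385,-658 \right)} - f = 129 - -41144 = 129 + 41144 = 41273$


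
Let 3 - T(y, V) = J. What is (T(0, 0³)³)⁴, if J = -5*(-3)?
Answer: 8916100448256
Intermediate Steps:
J = 15
T(y, V) = -12 (T(y, V) = 3 - 1*15 = 3 - 15 = -12)
(T(0, 0³)³)⁴ = ((-12)³)⁴ = (-1728)⁴ = 8916100448256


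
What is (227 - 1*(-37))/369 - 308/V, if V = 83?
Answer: -30580/10209 ≈ -2.9954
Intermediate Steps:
(227 - 1*(-37))/369 - 308/V = (227 - 1*(-37))/369 - 308/83 = (227 + 37)*(1/369) - 308*1/83 = 264*(1/369) - 308/83 = 88/123 - 308/83 = -30580/10209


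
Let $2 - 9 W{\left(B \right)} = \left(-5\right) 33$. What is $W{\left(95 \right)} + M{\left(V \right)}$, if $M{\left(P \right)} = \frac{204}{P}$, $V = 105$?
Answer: $\frac{6457}{315} \approx 20.498$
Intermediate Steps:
$W{\left(B \right)} = \frac{167}{9}$ ($W{\left(B \right)} = \frac{2}{9} - \frac{\left(-5\right) 33}{9} = \frac{2}{9} - - \frac{55}{3} = \frac{2}{9} + \frac{55}{3} = \frac{167}{9}$)
$W{\left(95 \right)} + M{\left(V \right)} = \frac{167}{9} + \frac{204}{105} = \frac{167}{9} + 204 \cdot \frac{1}{105} = \frac{167}{9} + \frac{68}{35} = \frac{6457}{315}$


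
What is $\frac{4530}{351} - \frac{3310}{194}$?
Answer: $- \frac{47165}{11349} \approx -4.1559$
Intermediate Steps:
$\frac{4530}{351} - \frac{3310}{194} = 4530 \cdot \frac{1}{351} - \frac{1655}{97} = \frac{1510}{117} - \frac{1655}{97} = - \frac{47165}{11349}$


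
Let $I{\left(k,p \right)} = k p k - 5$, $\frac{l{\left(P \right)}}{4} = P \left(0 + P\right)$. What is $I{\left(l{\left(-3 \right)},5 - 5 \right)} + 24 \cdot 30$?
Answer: $715$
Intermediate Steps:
$l{\left(P \right)} = 4 P^{2}$ ($l{\left(P \right)} = 4 P \left(0 + P\right) = 4 P P = 4 P^{2}$)
$I{\left(k,p \right)} = -5 + p k^{2}$ ($I{\left(k,p \right)} = p k^{2} - 5 = -5 + p k^{2}$)
$I{\left(l{\left(-3 \right)},5 - 5 \right)} + 24 \cdot 30 = \left(-5 + \left(5 - 5\right) \left(4 \left(-3\right)^{2}\right)^{2}\right) + 24 \cdot 30 = \left(-5 + \left(5 - 5\right) \left(4 \cdot 9\right)^{2}\right) + 720 = \left(-5 + 0 \cdot 36^{2}\right) + 720 = \left(-5 + 0 \cdot 1296\right) + 720 = \left(-5 + 0\right) + 720 = -5 + 720 = 715$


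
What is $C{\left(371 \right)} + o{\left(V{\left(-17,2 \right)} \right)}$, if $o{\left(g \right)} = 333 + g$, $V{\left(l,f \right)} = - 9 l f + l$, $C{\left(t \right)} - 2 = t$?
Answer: $995$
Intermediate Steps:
$C{\left(t \right)} = 2 + t$
$V{\left(l,f \right)} = l - 9 f l$ ($V{\left(l,f \right)} = - 9 f l + l = l - 9 f l$)
$C{\left(371 \right)} + o{\left(V{\left(-17,2 \right)} \right)} = \left(2 + 371\right) + \left(333 - 17 \left(1 - 18\right)\right) = 373 + \left(333 - 17 \left(1 - 18\right)\right) = 373 + \left(333 - -289\right) = 373 + \left(333 + 289\right) = 373 + 622 = 995$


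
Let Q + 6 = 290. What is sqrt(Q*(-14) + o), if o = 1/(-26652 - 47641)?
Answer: I*sqrt(21945332673917)/74293 ≈ 63.056*I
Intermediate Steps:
Q = 284 (Q = -6 + 290 = 284)
o = -1/74293 (o = 1/(-74293) = -1/74293 ≈ -1.3460e-5)
sqrt(Q*(-14) + o) = sqrt(284*(-14) - 1/74293) = sqrt(-3976 - 1/74293) = sqrt(-295388969/74293) = I*sqrt(21945332673917)/74293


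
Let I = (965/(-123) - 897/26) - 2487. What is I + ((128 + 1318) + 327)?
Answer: -186061/246 ≈ -756.35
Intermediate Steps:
I = -622219/246 (I = (965*(-1/123) - 897*1/26) - 2487 = (-965/123 - 69/2) - 2487 = -10417/246 - 2487 = -622219/246 ≈ -2529.3)
I + ((128 + 1318) + 327) = -622219/246 + ((128 + 1318) + 327) = -622219/246 + (1446 + 327) = -622219/246 + 1773 = -186061/246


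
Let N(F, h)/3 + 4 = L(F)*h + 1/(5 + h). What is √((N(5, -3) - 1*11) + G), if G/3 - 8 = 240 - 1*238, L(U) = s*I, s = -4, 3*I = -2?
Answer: I*√62/2 ≈ 3.937*I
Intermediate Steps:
I = -⅔ (I = (⅓)*(-2) = -⅔ ≈ -0.66667)
L(U) = 8/3 (L(U) = -4*(-⅔) = 8/3)
G = 30 (G = 24 + 3*(240 - 1*238) = 24 + 3*(240 - 238) = 24 + 3*2 = 24 + 6 = 30)
N(F, h) = -12 + 3/(5 + h) + 8*h (N(F, h) = -12 + 3*(8*h/3 + 1/(5 + h)) = -12 + 3*(1/(5 + h) + 8*h/3) = -12 + (3/(5 + h) + 8*h) = -12 + 3/(5 + h) + 8*h)
√((N(5, -3) - 1*11) + G) = √(((-57 + 8*(-3)² + 28*(-3))/(5 - 3) - 1*11) + 30) = √(((-57 + 8*9 - 84)/2 - 11) + 30) = √(((-57 + 72 - 84)/2 - 11) + 30) = √(((½)*(-69) - 11) + 30) = √((-69/2 - 11) + 30) = √(-91/2 + 30) = √(-31/2) = I*√62/2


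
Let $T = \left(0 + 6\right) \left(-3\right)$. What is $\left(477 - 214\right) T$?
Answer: $-4734$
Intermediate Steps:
$T = -18$ ($T = 6 \left(-3\right) = -18$)
$\left(477 - 214\right) T = \left(477 - 214\right) \left(-18\right) = 263 \left(-18\right) = -4734$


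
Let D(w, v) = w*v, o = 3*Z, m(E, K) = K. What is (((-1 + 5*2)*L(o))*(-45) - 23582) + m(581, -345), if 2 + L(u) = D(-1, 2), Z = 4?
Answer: -22307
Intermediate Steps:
o = 12 (o = 3*4 = 12)
D(w, v) = v*w
L(u) = -4 (L(u) = -2 + 2*(-1) = -2 - 2 = -4)
(((-1 + 5*2)*L(o))*(-45) - 23582) + m(581, -345) = (((-1 + 5*2)*(-4))*(-45) - 23582) - 345 = (((-1 + 10)*(-4))*(-45) - 23582) - 345 = ((9*(-4))*(-45) - 23582) - 345 = (-36*(-45) - 23582) - 345 = (1620 - 23582) - 345 = -21962 - 345 = -22307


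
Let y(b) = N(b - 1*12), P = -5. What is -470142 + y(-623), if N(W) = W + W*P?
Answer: -467602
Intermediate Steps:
N(W) = -4*W (N(W) = W + W*(-5) = W - 5*W = -4*W)
y(b) = 48 - 4*b (y(b) = -4*(b - 1*12) = -4*(b - 12) = -4*(-12 + b) = 48 - 4*b)
-470142 + y(-623) = -470142 + (48 - 4*(-623)) = -470142 + (48 + 2492) = -470142 + 2540 = -467602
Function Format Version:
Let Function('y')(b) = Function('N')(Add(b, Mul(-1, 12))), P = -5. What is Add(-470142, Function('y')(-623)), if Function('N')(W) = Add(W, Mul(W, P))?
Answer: -467602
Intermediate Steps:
Function('N')(W) = Mul(-4, W) (Function('N')(W) = Add(W, Mul(W, -5)) = Add(W, Mul(-5, W)) = Mul(-4, W))
Function('y')(b) = Add(48, Mul(-4, b)) (Function('y')(b) = Mul(-4, Add(b, Mul(-1, 12))) = Mul(-4, Add(b, -12)) = Mul(-4, Add(-12, b)) = Add(48, Mul(-4, b)))
Add(-470142, Function('y')(-623)) = Add(-470142, Add(48, Mul(-4, -623))) = Add(-470142, Add(48, 2492)) = Add(-470142, 2540) = -467602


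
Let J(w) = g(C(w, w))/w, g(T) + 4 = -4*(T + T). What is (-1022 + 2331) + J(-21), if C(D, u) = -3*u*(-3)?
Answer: 25981/21 ≈ 1237.2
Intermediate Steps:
C(D, u) = 9*u
g(T) = -4 - 8*T (g(T) = -4 - 4*(T + T) = -4 - 8*T)
J(w) = (-4 - 72*w)/w
(-1022 + 2331) + J(-21) = (-1022 + 2331) + (-72 - 4/(-21)) = 1309 + (-72 - 4*(-1/21)) = 1309 + (-72 + 4/21) = 1309 - 1508/21 = 25981/21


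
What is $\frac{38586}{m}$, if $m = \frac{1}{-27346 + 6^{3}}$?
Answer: $-1046838180$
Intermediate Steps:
$m = - \frac{1}{27130}$ ($m = \frac{1}{-27346 + 216} = \frac{1}{-27130} = - \frac{1}{27130} \approx -3.686 \cdot 10^{-5}$)
$\frac{38586}{m} = \frac{38586}{- \frac{1}{27130}} = 38586 \left(-27130\right) = -1046838180$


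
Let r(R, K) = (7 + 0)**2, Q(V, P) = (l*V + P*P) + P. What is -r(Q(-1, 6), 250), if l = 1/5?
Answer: -49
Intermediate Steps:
l = 1/5 ≈ 0.20000
Q(V, P) = P + P**2 + V/5 (Q(V, P) = (V/5 + P*P) + P = (V/5 + P**2) + P = (P**2 + V/5) + P = P + P**2 + V/5)
r(R, K) = 49 (r(R, K) = 7**2 = 49)
-r(Q(-1, 6), 250) = -1*49 = -49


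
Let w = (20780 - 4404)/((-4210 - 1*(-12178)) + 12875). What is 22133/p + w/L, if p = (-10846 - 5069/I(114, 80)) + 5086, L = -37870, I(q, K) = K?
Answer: -698808501196572/183860886781145 ≈ -3.8007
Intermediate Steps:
w = 16376/20843 (w = 16376/((-4210 + 12178) + 12875) = 16376/(7968 + 12875) = 16376/20843 ≈ 0.78568)
p = -465869/80 (p = (-10846 - 5069/80) + 5086 = -872749/80 + 5086 = -465869/80 ≈ -5823.4)
22133/p + w/L = 22133/(-465869/80) + (16376/20843)/(-37870) = 22133*(-80/465869) + (16376/20843)*(-1/37870) = -1770640/465869 - 8188/394662205 = -698808501196572/183860886781145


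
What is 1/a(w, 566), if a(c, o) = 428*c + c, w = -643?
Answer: -1/275847 ≈ -3.6252e-6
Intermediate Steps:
a(c, o) = 429*c
1/a(w, 566) = 1/(429*(-643)) = 1/(-275847) = -1/275847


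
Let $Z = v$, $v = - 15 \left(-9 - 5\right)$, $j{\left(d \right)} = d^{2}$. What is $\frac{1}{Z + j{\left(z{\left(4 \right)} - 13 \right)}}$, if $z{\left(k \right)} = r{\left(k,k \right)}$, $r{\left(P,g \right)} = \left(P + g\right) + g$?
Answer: $\frac{1}{211} \approx 0.0047393$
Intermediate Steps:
$r{\left(P,g \right)} = P + 2 g$
$z{\left(k \right)} = 3 k$ ($z{\left(k \right)} = k + 2 k = 3 k$)
$v = 210$ ($v = \left(-15\right) \left(-14\right) = 210$)
$Z = 210$
$\frac{1}{Z + j{\left(z{\left(4 \right)} - 13 \right)}} = \frac{1}{210 + \left(3 \cdot 4 - 13\right)^{2}} = \frac{1}{210 + \left(12 - 13\right)^{2}} = \frac{1}{210 + \left(-1\right)^{2}} = \frac{1}{210 + 1} = \frac{1}{211}$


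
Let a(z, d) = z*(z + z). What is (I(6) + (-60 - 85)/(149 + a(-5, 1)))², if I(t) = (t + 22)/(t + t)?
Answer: 917764/356409 ≈ 2.5750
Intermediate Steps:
a(z, d) = 2*z² (a(z, d) = z*(2*z) = 2*z²)
I(t) = (22 + t)/(2*t) (I(t) = (22 + t)/((2*t)) = (22 + t)*(1/(2*t)) = (22 + t)/(2*t))
(I(6) + (-60 - 85)/(149 + a(-5, 1)))² = ((½)*(22 + 6)/6 + (-60 - 85)/(149 + 2*(-5)²))² = ((½)*(⅙)*28 - 145/(149 + 2*25))² = (7/3 - 145/(149 + 50))² = (7/3 - 145/199)² = (958/597)² = 917764/356409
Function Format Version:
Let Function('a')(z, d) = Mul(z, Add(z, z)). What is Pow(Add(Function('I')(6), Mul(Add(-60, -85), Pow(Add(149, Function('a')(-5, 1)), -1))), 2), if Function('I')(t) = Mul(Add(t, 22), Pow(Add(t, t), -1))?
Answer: Rational(917764, 356409) ≈ 2.5750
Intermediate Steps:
Function('a')(z, d) = Mul(2, Pow(z, 2)) (Function('a')(z, d) = Mul(z, Mul(2, z)) = Mul(2, Pow(z, 2)))
Function('I')(t) = Mul(Rational(1, 2), Pow(t, -1), Add(22, t)) (Function('I')(t) = Mul(Add(22, t), Pow(Mul(2, t), -1)) = Mul(Add(22, t), Mul(Rational(1, 2), Pow(t, -1))) = Mul(Rational(1, 2), Pow(t, -1), Add(22, t)))
Pow(Add(Function('I')(6), Mul(Add(-60, -85), Pow(Add(149, Function('a')(-5, 1)), -1))), 2) = Pow(Add(Mul(Rational(1, 2), Pow(6, -1), Add(22, 6)), Mul(Add(-60, -85), Pow(Add(149, Mul(2, Pow(-5, 2))), -1))), 2) = Pow(Add(Mul(Rational(1, 2), Rational(1, 6), 28), Mul(-145, Pow(Add(149, Mul(2, 25)), -1))), 2) = Pow(Add(Rational(7, 3), Mul(-145, Pow(Add(149, 50), -1))), 2) = Pow(Add(Rational(7, 3), Mul(-145, Pow(199, -1))), 2) = Pow(Add(Rational(7, 3), Mul(-145, Rational(1, 199))), 2) = Pow(Add(Rational(7, 3), Rational(-145, 199)), 2) = Pow(Rational(958, 597), 2) = Rational(917764, 356409)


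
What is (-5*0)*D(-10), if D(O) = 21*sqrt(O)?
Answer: 0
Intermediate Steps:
(-5*0)*D(-10) = (-5*0)*(21*sqrt(-10)) = 0*(21*(I*sqrt(10))) = 0*(21*I*sqrt(10)) = 0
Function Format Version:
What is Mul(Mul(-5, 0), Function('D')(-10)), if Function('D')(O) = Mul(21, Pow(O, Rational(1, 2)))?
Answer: 0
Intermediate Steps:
Mul(Mul(-5, 0), Function('D')(-10)) = Mul(Mul(-5, 0), Mul(21, Pow(-10, Rational(1, 2)))) = Mul(0, Mul(21, Mul(I, Pow(10, Rational(1, 2))))) = Mul(0, Mul(21, I, Pow(10, Rational(1, 2)))) = 0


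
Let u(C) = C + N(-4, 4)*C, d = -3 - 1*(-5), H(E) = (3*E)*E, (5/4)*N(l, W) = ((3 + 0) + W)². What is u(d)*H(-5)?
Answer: 6030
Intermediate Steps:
N(l, W) = 4*(3 + W)²/5 (N(l, W) = 4*((3 + 0) + W)²/5 = 4*(3 + W)²/5)
H(E) = 3*E²
d = 2 (d = -3 + 5 = 2)
u(C) = 201*C/5 (u(C) = C + (4*(3 + 4)²/5)*C = C + ((⅘)*7²)*C = C + ((⅘)*49)*C = C + 196*C/5 = 201*C/5)
u(d)*H(-5) = ((201/5)*2)*(3*(-5)²) = 402*(3*25)/5 = (402/5)*75 = 6030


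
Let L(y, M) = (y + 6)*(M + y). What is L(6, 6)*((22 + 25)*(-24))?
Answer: -162432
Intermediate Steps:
L(y, M) = (6 + y)*(M + y)
L(6, 6)*((22 + 25)*(-24)) = (6**2 + 6*6 + 6*6 + 6*6)*((22 + 25)*(-24)) = (36 + 36 + 36 + 36)*(47*(-24)) = 144*(-1128) = -162432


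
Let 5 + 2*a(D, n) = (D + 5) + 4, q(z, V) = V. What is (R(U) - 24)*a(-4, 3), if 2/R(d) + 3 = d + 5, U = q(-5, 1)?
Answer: 0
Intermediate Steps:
U = 1
a(D, n) = 2 + D/2 (a(D, n) = -5/2 + ((D + 5) + 4)/2 = -5/2 + ((5 + D) + 4)/2 = -5/2 + (9 + D)/2 = -5/2 + (9/2 + D/2) = 2 + D/2)
R(d) = 2/(2 + d) (R(d) = 2/(-3 + (d + 5)) = 2/(-3 + (5 + d)) = 2/(2 + d))
(R(U) - 24)*a(-4, 3) = (2/(2 + 1) - 24)*(2 + (½)*(-4)) = (2/3 - 24)*(2 - 2) = (2*(⅓) - 24)*0 = (⅔ - 24)*0 = -70/3*0 = 0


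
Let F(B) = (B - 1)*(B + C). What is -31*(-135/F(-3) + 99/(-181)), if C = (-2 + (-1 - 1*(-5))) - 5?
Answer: 277047/1448 ≈ 191.33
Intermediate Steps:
C = -3 (C = (-2 + (-1 + 5)) - 5 = (-2 + 4) - 5 = 2 - 5 = -3)
F(B) = (-1 + B)*(-3 + B) (F(B) = (B - 1)*(B - 3) = (-1 + B)*(-3 + B))
-31*(-135/F(-3) + 99/(-181)) = -31*(-135/(3 + (-3)² - 4*(-3)) + 99/(-181)) = -31*(-135/(3 + 9 + 12) + 99*(-1/181)) = -31*(-135/24 - 99/181) = -31*(-135*1/24 - 99/181) = -31*(-45/8 - 99/181) = -31*(-8937/1448) = 277047/1448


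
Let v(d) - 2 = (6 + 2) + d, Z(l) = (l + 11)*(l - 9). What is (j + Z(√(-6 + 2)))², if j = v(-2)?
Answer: 9009 - 760*I ≈ 9009.0 - 760.0*I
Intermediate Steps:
Z(l) = (-9 + l)*(11 + l) (Z(l) = (11 + l)*(-9 + l) = (-9 + l)*(11 + l))
v(d) = 10 + d (v(d) = 2 + ((6 + 2) + d) = 2 + (8 + d) = 10 + d)
j = 8 (j = 10 - 2 = 8)
(j + Z(√(-6 + 2)))² = (8 + (-99 + (√(-6 + 2))² + 2*√(-6 + 2)))² = (8 + (-99 + (√(-4))² + 2*√(-4)))² = (8 + (-99 + (2*I)² + 2*(2*I)))² = (8 + (-99 - 4 + 4*I))² = (8 + (-103 + 4*I))² = (-95 + 4*I)²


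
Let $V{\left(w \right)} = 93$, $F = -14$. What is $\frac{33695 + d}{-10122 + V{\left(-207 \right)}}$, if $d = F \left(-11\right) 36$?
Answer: $- \frac{39239}{10029} \approx -3.9126$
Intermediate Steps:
$d = 5544$ ($d = \left(-14\right) \left(-11\right) 36 = 154 \cdot 36 = 5544$)
$\frac{33695 + d}{-10122 + V{\left(-207 \right)}} = \frac{33695 + 5544}{-10122 + 93} = \frac{39239}{-10029} = 39239 \left(- \frac{1}{10029}\right) = - \frac{39239}{10029}$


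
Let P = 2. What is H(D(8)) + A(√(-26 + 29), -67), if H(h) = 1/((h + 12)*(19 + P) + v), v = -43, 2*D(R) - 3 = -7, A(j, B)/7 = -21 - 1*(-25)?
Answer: 4677/167 ≈ 28.006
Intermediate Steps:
A(j, B) = 28 (A(j, B) = 7*(-21 - 1*(-25)) = 7*(-21 + 25) = 7*4 = 28)
D(R) = -2 (D(R) = 3/2 + (½)*(-7) = 3/2 - 7/2 = -2)
H(h) = 1/(209 + 21*h) (H(h) = 1/((h + 12)*(19 + 2) - 43) = 1/((12 + h)*21 - 43) = 1/((252 + 21*h) - 43) = 1/(209 + 21*h))
H(D(8)) + A(√(-26 + 29), -67) = 1/(209 + 21*(-2)) + 28 = 1/(209 - 42) + 28 = 1/167 + 28 = 4677/167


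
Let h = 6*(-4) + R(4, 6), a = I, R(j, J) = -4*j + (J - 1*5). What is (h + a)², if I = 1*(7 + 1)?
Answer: 961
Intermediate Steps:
R(j, J) = -5 + J - 4*j (R(j, J) = -4*j + (J - 5) = -4*j + (-5 + J) = -5 + J - 4*j)
I = 8 (I = 1*8 = 8)
a = 8
h = -39 (h = 6*(-4) + (-5 + 6 - 4*4) = -24 + (-5 + 6 - 16) = -24 - 15 = -39)
(h + a)² = (-39 + 8)² = (-31)² = 961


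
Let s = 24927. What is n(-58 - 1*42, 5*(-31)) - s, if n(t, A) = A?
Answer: -25082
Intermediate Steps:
n(-58 - 1*42, 5*(-31)) - s = 5*(-31) - 1*24927 = -155 - 24927 = -25082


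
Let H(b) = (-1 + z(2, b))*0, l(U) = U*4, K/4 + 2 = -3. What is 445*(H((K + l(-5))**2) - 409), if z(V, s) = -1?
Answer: -182005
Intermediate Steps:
K = -20 (K = -8 + 4*(-3) = -8 - 12 = -20)
l(U) = 4*U
H(b) = 0 (H(b) = (-1 - 1)*0 = -2*0 = 0)
445*(H((K + l(-5))**2) - 409) = 445*(0 - 409) = 445*(-409) = -182005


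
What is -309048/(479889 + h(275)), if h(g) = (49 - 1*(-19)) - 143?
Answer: -51508/79969 ≈ -0.64410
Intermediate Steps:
h(g) = -75 (h(g) = (49 + 19) - 143 = 68 - 143 = -75)
-309048/(479889 + h(275)) = -309048/(479889 - 75) = -309048/479814 = -309048*1/479814 = -51508/79969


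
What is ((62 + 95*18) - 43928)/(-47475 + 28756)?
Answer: 42156/18719 ≈ 2.2520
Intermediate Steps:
((62 + 95*18) - 43928)/(-47475 + 28756) = ((62 + 1710) - 43928)/(-18719) = (1772 - 43928)*(-1/18719) = -42156*(-1/18719) = 42156/18719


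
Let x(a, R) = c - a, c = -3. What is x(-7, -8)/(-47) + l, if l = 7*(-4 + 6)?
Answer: 654/47 ≈ 13.915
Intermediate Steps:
x(a, R) = -3 - a
l = 14 (l = 7*2 = 14)
x(-7, -8)/(-47) + l = (-3 - 1*(-7))/(-47) + 14 = -(-3 + 7)/47 + 14 = -1/47*4 + 14 = -4/47 + 14 = 654/47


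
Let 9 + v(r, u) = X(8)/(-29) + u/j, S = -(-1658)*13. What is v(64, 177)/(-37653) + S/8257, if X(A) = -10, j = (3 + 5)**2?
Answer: 1506369303539/577031923776 ≈ 2.6105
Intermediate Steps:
j = 64 (j = 8**2 = 64)
S = 21554 (S = -1*(-21554) = 21554)
v(r, u) = -251/29 + u/64 (v(r, u) = -9 + (-10/(-29) + u/64) = -9 + (-10*(-1/29) + u*(1/64)) = -9 + (10/29 + u/64) = -251/29 + u/64)
v(64, 177)/(-37653) + S/8257 = (-251/29 + (1/64)*177)/(-37653) + 21554/8257 = (-251/29 + 177/64)*(-1/37653) + 21554*(1/8257) = -10931/1856*(-1/37653) + 21554/8257 = 10931/69883968 + 21554/8257 = 1506369303539/577031923776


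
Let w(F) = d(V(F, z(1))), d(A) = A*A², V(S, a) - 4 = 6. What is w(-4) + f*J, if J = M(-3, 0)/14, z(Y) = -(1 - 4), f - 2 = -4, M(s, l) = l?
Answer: 1000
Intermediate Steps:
f = -2 (f = 2 - 4 = -2)
z(Y) = 3 (z(Y) = -1*(-3) = 3)
V(S, a) = 10 (V(S, a) = 4 + 6 = 10)
J = 0 (J = 0/14 = 0*(1/14) = 0)
d(A) = A³
w(F) = 1000 (w(F) = 10³ = 1000)
w(-4) + f*J = 1000 - 2*0 = 1000 + 0 = 1000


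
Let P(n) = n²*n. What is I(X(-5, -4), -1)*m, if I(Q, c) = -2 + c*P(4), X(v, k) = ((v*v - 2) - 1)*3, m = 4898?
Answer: -323268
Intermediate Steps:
X(v, k) = -9 + 3*v² (X(v, k) = ((v² - 2) - 1)*3 = ((-2 + v²) - 1)*3 = (-3 + v²)*3 = -9 + 3*v²)
P(n) = n³
I(Q, c) = -2 + 64*c (I(Q, c) = -2 + c*4³ = -2 + c*64 = -2 + 64*c)
I(X(-5, -4), -1)*m = (-2 + 64*(-1))*4898 = (-2 - 64)*4898 = -66*4898 = -323268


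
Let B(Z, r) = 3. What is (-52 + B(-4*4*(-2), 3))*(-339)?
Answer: 16611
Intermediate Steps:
(-52 + B(-4*4*(-2), 3))*(-339) = (-52 + 3)*(-339) = -49*(-339) = 16611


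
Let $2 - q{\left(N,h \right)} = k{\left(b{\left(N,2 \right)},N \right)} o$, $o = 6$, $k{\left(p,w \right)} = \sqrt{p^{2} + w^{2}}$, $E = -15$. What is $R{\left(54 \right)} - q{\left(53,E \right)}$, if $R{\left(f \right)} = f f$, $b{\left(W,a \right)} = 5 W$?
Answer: $2914 + 318 \sqrt{26} \approx 4535.5$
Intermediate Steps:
$R{\left(f \right)} = f^{2}$
$q{\left(N,h \right)} = 2 - 6 \sqrt{26} \sqrt{N^{2}}$ ($q{\left(N,h \right)} = 2 - \sqrt{\left(5 N\right)^{2} + N^{2}} \cdot 6 = 2 - \sqrt{25 N^{2} + N^{2}} \cdot 6 = 2 - \sqrt{26 N^{2}} \cdot 6 = 2 - \sqrt{26} \sqrt{N^{2}} \cdot 6 = 2 - 6 \sqrt{26} \sqrt{N^{2}}$)
$R{\left(54 \right)} - q{\left(53,E \right)} = 54^{2} - \left(2 - 6 \sqrt{26} \sqrt{53^{2}}\right) = 2916 - \left(2 - 6 \sqrt{26} \sqrt{2809}\right) = 2916 - \left(2 - 6 \sqrt{26} \cdot 53\right) = 2916 - \left(2 - 318 \sqrt{26}\right) = 2914 + 318 \sqrt{26}$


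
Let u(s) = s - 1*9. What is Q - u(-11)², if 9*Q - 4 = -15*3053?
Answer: -49391/9 ≈ -5487.9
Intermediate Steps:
u(s) = -9 + s (u(s) = s - 9 = -9 + s)
Q = -45791/9 (Q = 4/9 + (-15*3053)/9 = 4/9 + (⅑)*(-45795) = 4/9 - 15265/3 = -45791/9 ≈ -5087.9)
Q - u(-11)² = -45791/9 - (-9 - 11)² = -45791/9 - 1*(-20)² = -45791/9 - 1*400 = -45791/9 - 400 = -49391/9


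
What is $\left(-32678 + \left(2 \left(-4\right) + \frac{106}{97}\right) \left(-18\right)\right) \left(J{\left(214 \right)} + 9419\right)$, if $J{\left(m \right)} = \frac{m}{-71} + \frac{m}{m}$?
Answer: $- \frac{2111261177836}{6887} \approx -3.0656 \cdot 10^{8}$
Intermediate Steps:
$J{\left(m \right)} = 1 - \frac{m}{71}$ ($J{\left(m \right)} = m \left(- \frac{1}{71}\right) + 1 = - \frac{m}{71} + 1 = 1 - \frac{m}{71}$)
$\left(-32678 + \left(2 \left(-4\right) + \frac{106}{97}\right) \left(-18\right)\right) \left(J{\left(214 \right)} + 9419\right) = \left(-32678 + \left(2 \left(-4\right) + \frac{106}{97}\right) \left(-18\right)\right) \left(\left(1 - \frac{214}{71}\right) + 9419\right) = \left(-32678 + \left(-8 + 106 \cdot \frac{1}{97}\right) \left(-18\right)\right) \left(\left(1 - \frac{214}{71}\right) + 9419\right) = \left(-32678 + \left(-8 + \frac{106}{97}\right) \left(-18\right)\right) \left(- \frac{143}{71} + 9419\right) = \left(-32678 - - \frac{12060}{97}\right) \frac{668606}{71} = \left(-32678 + \frac{12060}{97}\right) \frac{668606}{71} = \left(- \frac{3157706}{97}\right) \frac{668606}{71} = - \frac{2111261177836}{6887}$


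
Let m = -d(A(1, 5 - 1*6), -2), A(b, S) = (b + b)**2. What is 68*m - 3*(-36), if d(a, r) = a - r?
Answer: -300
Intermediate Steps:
A(b, S) = 4*b**2 (A(b, S) = (2*b)**2 = 4*b**2)
m = -6 (m = -(4*1**2 - 1*(-2)) = -(4*1 + 2) = -(4 + 2) = -1*6 = -6)
68*m - 3*(-36) = 68*(-6) - 3*(-36) = -408 + 108 = -300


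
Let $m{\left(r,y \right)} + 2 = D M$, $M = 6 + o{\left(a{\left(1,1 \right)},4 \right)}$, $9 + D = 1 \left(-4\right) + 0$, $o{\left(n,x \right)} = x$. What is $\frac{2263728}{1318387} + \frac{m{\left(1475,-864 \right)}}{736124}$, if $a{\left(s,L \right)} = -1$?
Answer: $\frac{416552620797}{242624077997} \approx 1.7169$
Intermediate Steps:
$D = -13$ ($D = -9 + \left(1 \left(-4\right) + 0\right) = -9 + \left(-4 + 0\right) = -9 - 4 = -13$)
$M = 10$ ($M = 6 + 4 = 10$)
$m{\left(r,y \right)} = -132$ ($m{\left(r,y \right)} = -2 - 130 = -132$)
$\frac{2263728}{1318387} + \frac{m{\left(1475,-864 \right)}}{736124} = \frac{2263728}{1318387} - \frac{132}{736124} = 2263728 \cdot \frac{1}{1318387} - \frac{33}{184031} = \frac{2263728}{1318387} - \frac{33}{184031} = \frac{416552620797}{242624077997}$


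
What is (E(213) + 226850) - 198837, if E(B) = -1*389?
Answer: 27624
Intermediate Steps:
E(B) = -389
(E(213) + 226850) - 198837 = (-389 + 226850) - 198837 = 226461 - 198837 = 27624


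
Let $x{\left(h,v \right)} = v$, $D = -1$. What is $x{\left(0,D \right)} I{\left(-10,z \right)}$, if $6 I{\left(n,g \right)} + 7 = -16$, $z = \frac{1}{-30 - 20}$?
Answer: $\frac{23}{6} \approx 3.8333$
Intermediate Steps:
$z = - \frac{1}{50}$ ($z = \frac{1}{-50} = - \frac{1}{50} \approx -0.02$)
$I{\left(n,g \right)} = - \frac{23}{6}$ ($I{\left(n,g \right)} = - \frac{7}{6} + \frac{1}{6} \left(-16\right) = - \frac{7}{6} - \frac{8}{3} = - \frac{23}{6}$)
$x{\left(0,D \right)} I{\left(-10,z \right)} = \left(-1\right) \left(- \frac{23}{6}\right) = \frac{23}{6}$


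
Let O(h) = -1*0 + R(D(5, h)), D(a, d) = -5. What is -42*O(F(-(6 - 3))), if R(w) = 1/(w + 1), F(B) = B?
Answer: 21/2 ≈ 10.500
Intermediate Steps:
R(w) = 1/(1 + w)
O(h) = -¼ (O(h) = -1*0 + 1/(1 - 5) = 0 + 1/(-4) = 0 - ¼ = -¼)
-42*O(F(-(6 - 3))) = -42*(-¼) = 21/2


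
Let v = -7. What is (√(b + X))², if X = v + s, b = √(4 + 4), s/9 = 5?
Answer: 38 + 2*√2 ≈ 40.828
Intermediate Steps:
s = 45 (s = 9*5 = 45)
b = 2*√2 (b = √8 = 2*√2 ≈ 2.8284)
X = 38 (X = -7 + 45 = 38)
(√(b + X))² = (√(2*√2 + 38))² = (√(38 + 2*√2))² = 38 + 2*√2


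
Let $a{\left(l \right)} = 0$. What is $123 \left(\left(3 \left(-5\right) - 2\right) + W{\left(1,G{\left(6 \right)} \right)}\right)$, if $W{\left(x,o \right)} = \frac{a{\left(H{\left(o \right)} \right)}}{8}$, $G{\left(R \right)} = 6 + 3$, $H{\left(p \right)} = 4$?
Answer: $-2091$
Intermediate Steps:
$G{\left(R \right)} = 9$
$W{\left(x,o \right)} = 0$ ($W{\left(x,o \right)} = \frac{0}{8} = 0 \cdot \frac{1}{8} = 0$)
$123 \left(\left(3 \left(-5\right) - 2\right) + W{\left(1,G{\left(6 \right)} \right)}\right) = 123 \left(\left(3 \left(-5\right) - 2\right) + 0\right) = 123 \left(\left(-15 - 2\right) + 0\right) = 123 \left(-17 + 0\right) = 123 \left(-17\right) = -2091$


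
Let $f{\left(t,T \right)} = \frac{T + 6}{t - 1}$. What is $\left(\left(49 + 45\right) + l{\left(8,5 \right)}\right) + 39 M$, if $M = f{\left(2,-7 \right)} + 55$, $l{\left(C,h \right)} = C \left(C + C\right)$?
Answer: $2328$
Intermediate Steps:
$l{\left(C,h \right)} = 2 C^{2}$ ($l{\left(C,h \right)} = C 2 C = 2 C^{2}$)
$f{\left(t,T \right)} = \frac{6 + T}{-1 + t}$
$M = 54$ ($M = \frac{6 - 7}{-1 + 2} + 55 = 1^{-1} \left(-1\right) + 55 = 1 \left(-1\right) + 55 = -1 + 55 = 54$)
$\left(\left(49 + 45\right) + l{\left(8,5 \right)}\right) + 39 M = \left(\left(49 + 45\right) + 2 \cdot 8^{2}\right) + 39 \cdot 54 = \left(94 + 2 \cdot 64\right) + 2106 = \left(94 + 128\right) + 2106 = 222 + 2106 = 2328$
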